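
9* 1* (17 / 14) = 153 / 14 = 10.93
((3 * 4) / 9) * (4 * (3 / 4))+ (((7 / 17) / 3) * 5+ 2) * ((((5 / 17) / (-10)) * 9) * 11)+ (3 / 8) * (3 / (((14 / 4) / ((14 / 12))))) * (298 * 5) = 554.93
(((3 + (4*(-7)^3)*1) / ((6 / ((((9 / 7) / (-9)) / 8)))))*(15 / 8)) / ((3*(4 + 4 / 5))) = 34225 / 64512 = 0.53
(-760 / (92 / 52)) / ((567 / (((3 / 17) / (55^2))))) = -1976 / 44708895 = -0.00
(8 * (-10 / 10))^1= -8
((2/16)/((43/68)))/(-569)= -17/48934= -0.00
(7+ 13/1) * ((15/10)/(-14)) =-15/7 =-2.14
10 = 10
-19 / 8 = -2.38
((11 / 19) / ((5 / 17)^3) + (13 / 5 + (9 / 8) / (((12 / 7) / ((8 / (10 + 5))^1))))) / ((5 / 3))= 732591 / 47500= 15.42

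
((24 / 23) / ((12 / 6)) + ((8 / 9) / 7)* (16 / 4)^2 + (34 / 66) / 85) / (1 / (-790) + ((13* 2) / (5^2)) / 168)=322293140 / 620103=519.74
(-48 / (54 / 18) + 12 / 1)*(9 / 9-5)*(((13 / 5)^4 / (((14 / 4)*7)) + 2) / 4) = 473488 / 30625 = 15.46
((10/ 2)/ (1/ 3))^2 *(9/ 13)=2025/ 13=155.77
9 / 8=1.12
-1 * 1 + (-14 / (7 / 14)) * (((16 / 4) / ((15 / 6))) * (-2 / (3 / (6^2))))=5371 / 5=1074.20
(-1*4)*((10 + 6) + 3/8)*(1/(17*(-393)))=1/102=0.01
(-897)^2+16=804625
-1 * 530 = -530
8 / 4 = 2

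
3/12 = 1/4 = 0.25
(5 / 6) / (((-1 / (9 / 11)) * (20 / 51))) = -153 / 88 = -1.74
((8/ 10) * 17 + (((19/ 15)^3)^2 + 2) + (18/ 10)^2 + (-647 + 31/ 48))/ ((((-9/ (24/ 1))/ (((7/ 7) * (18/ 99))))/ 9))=113611722779/ 41765625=2720.22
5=5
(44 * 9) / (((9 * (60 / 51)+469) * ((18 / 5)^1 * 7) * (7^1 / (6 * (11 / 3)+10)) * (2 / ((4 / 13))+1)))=23936 / 1198491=0.02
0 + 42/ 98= 3/ 7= 0.43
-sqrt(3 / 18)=-sqrt(6) / 6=-0.41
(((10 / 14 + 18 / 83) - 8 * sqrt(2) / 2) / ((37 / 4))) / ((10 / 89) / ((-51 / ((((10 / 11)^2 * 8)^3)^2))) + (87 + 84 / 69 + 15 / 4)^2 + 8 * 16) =260918765929205699519424 / 21777476792971697237843714059 - 1929159082655864691456 * sqrt(2) / 37482748352791217276839439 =-0.00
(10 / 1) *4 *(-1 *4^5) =-40960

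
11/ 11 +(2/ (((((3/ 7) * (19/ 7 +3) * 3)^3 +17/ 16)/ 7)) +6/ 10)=6119735144/ 3742480165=1.64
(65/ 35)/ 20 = 13/ 140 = 0.09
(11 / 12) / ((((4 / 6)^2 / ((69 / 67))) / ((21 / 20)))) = 47817 / 21440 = 2.23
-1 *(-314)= 314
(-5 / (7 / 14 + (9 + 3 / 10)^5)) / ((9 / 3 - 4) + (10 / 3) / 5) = 1500000 / 6956933693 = 0.00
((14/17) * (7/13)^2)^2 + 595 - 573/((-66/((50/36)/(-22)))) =42751119615937/71909971848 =594.51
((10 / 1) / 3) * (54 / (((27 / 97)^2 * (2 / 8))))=752720 / 81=9292.84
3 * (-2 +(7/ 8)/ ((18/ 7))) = -239/ 48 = -4.98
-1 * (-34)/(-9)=-34/9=-3.78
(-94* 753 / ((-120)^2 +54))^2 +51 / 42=2047024703 / 81245934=25.20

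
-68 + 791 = 723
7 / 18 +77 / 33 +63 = 1183 / 18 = 65.72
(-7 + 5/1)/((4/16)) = -8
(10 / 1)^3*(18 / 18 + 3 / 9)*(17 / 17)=4000 / 3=1333.33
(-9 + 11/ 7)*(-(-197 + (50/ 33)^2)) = -11025716/ 7623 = -1446.37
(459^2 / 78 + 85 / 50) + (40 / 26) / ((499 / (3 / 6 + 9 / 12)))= 87663447 / 32435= 2702.74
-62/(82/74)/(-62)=37/41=0.90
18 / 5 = 3.60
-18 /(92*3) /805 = -3 /37030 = -0.00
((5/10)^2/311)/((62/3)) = 3/77128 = 0.00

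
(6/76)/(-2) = -3/76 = -0.04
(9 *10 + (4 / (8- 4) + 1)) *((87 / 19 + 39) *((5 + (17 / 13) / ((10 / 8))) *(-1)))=-29937168 / 1235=-24240.62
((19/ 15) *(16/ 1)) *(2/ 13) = 608/ 195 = 3.12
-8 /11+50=542 /11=49.27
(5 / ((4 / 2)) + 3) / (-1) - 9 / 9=-13 / 2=-6.50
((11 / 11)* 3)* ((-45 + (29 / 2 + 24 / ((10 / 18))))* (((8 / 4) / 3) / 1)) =127 / 5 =25.40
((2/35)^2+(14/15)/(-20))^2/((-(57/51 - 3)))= 1729937/1728720000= 0.00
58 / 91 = 0.64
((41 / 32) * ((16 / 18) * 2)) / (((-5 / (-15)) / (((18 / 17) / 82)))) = 3 / 34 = 0.09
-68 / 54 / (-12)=0.10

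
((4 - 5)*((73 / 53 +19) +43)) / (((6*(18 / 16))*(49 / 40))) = -537440 / 70119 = -7.66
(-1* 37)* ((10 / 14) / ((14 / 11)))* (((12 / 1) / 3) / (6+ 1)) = -4070 / 343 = -11.87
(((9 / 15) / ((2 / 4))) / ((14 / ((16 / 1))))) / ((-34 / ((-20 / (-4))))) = -24 / 119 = -0.20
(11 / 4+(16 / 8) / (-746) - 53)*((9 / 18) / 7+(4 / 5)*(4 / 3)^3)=-39834209 / 402840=-98.88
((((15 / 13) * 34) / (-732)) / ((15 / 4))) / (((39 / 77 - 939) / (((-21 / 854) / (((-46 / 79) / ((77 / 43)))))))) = 0.00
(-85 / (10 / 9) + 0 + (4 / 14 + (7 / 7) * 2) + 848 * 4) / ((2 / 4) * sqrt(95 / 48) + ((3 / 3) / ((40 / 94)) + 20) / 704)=-438508287360 / 2055708011 + 575521689600 * sqrt(285) / 2055708011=4513.00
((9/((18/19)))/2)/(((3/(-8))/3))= -38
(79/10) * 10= 79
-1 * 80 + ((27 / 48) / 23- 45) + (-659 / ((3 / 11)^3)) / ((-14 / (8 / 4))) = 314091173 / 69552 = 4515.92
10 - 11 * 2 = -12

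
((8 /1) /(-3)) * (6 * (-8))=128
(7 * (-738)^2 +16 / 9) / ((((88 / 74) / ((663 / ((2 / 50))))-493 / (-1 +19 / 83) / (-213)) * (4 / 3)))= -7968302510958400 / 8364666639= -952614.47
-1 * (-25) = 25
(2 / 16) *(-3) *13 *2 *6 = -117 / 2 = -58.50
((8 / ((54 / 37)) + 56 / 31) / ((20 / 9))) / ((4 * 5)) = 0.16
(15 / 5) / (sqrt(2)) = 3 * sqrt(2) / 2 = 2.12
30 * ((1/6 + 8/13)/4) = 305/52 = 5.87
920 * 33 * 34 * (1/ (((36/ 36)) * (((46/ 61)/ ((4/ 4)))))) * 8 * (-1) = -10950720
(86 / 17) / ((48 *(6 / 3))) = 43 / 816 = 0.05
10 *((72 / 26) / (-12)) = -30 / 13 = -2.31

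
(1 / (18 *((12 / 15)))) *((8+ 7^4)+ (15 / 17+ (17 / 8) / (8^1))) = 167.37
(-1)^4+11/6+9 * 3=179/6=29.83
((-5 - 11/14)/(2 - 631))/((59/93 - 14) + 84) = 0.00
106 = 106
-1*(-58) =58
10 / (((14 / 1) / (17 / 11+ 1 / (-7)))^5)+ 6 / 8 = 136497130581057 / 181971685306796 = 0.75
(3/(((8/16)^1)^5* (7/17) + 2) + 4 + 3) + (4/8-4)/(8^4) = 25384453/2990080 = 8.49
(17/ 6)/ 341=17/ 2046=0.01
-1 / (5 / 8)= -8 / 5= -1.60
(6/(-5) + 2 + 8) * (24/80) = 66/25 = 2.64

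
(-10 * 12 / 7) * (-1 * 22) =2640 / 7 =377.14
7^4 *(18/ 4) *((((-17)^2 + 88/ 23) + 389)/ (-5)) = -169436169/ 115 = -1473357.99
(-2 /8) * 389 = -389 /4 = -97.25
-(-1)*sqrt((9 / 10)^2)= 9 / 10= 0.90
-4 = -4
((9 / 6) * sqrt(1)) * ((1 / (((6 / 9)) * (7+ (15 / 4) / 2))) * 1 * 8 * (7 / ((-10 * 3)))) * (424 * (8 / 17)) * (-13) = 7408128 / 6035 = 1227.53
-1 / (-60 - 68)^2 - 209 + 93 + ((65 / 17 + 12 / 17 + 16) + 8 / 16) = -26451985 / 278528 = -94.97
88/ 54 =1.63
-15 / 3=-5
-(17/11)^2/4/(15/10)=-289/726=-0.40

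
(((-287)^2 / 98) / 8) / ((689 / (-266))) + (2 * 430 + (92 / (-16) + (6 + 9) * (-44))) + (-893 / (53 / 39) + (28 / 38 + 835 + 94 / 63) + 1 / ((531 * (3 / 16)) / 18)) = 130011804995 / 389273976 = 333.99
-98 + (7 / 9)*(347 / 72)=-61075 / 648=-94.25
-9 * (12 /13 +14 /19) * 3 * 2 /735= -1476 /12103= -0.12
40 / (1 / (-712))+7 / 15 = -427193 / 15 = -28479.53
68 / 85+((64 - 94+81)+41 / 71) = 18594 / 355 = 52.38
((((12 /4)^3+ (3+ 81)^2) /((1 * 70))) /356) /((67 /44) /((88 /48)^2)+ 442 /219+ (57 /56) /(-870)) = 119747762046 /1040685176341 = 0.12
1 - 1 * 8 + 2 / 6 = -20 / 3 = -6.67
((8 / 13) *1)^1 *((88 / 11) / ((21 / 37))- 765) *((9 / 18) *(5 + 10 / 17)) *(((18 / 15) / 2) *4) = -368752 / 119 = -3098.76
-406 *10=-4060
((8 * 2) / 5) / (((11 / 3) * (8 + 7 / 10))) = 32 / 319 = 0.10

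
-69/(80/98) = -84.52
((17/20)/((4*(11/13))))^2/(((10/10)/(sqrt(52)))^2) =634933/193600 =3.28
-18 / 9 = -2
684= 684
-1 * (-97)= 97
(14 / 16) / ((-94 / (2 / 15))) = -7 / 5640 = -0.00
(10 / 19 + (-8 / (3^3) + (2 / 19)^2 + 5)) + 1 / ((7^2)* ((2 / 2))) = 2512912 / 477603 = 5.26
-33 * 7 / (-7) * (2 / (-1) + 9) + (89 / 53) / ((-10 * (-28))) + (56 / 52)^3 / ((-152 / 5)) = 143074938247 / 619466120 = 230.96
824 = 824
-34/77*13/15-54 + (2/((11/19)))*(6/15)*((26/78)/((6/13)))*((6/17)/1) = -54.03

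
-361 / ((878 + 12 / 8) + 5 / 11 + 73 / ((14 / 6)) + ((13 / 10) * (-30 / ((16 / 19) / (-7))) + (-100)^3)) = 444752 / 1230477953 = 0.00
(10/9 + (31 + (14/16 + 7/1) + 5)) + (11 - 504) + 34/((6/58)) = -8593/72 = -119.35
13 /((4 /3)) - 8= 7 /4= 1.75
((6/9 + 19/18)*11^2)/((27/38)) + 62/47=3364709/11421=294.61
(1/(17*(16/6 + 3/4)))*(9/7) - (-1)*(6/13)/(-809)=1106562/51312443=0.02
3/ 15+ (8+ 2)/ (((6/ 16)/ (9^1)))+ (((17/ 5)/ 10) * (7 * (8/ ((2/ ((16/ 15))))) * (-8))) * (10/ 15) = 209297/ 1125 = 186.04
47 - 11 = 36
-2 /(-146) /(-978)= -1 /71394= -0.00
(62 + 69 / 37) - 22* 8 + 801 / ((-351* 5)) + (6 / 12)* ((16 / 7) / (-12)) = -112.69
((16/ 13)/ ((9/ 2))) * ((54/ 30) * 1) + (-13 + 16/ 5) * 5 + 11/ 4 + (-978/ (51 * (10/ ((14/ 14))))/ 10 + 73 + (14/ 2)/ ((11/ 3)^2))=73728157/ 2674100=27.57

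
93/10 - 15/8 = 297/40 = 7.42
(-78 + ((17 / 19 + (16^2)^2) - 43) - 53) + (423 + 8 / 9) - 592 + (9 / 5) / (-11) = 613155401 / 9405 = 65194.62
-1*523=-523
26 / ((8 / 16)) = 52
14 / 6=7 / 3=2.33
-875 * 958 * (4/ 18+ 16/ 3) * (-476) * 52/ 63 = 148202600000/ 81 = 1829661728.40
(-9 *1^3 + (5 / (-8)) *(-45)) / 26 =153 / 208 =0.74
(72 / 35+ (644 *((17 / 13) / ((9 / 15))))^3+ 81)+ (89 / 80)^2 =7348393535807886833 / 2657491200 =2765161945.15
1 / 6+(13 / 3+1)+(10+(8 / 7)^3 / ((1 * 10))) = 53677 / 3430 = 15.65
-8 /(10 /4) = -16 /5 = -3.20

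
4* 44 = 176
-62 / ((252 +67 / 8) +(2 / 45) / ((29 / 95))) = -129456 / 543967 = -0.24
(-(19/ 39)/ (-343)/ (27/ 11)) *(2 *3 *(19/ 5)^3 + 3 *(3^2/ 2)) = 459173/ 2315250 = 0.20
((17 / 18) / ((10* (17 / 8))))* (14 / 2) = 14 / 45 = 0.31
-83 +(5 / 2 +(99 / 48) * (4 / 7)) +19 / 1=-1689 / 28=-60.32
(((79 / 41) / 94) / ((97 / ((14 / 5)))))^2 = 0.00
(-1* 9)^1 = -9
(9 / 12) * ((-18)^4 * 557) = 43853724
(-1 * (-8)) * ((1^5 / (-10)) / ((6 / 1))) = -2 / 15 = -0.13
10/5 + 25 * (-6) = -148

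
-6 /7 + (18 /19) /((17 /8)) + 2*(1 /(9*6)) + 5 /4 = 213839 /244188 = 0.88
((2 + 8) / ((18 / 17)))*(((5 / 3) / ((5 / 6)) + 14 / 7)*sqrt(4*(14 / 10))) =136*sqrt(35) / 9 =89.40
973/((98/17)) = 168.79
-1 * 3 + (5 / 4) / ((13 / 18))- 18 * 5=-2373 / 26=-91.27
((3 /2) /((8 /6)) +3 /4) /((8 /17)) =255 /64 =3.98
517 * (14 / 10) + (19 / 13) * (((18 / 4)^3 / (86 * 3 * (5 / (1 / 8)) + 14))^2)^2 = 2197686357464064963091327 / 3036317155895598448640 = 723.80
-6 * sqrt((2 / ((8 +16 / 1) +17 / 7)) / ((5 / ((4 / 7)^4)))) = -96 * sqrt(518) / 9065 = -0.24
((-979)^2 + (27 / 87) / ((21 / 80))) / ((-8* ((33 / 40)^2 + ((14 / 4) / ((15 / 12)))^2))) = -38912752600 / 2767499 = -14060.62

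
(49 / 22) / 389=49 / 8558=0.01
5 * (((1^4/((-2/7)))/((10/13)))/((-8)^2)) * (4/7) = -13/64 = -0.20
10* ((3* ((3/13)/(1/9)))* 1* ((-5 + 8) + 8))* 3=26730/13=2056.15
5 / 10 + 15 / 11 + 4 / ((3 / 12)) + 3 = 459 / 22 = 20.86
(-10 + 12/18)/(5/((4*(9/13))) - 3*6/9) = 48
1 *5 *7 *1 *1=35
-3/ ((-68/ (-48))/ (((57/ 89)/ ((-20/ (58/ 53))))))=29754/ 400945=0.07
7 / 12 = 0.58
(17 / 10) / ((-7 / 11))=-187 / 70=-2.67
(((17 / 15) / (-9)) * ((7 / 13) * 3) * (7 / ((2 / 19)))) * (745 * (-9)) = 2358223 / 26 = 90700.88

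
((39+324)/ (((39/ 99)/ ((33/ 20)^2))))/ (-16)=-13045131/ 83200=-156.79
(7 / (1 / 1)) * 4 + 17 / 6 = 185 / 6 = 30.83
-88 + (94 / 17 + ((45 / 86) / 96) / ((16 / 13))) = -61729549 / 748544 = -82.47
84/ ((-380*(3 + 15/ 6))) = -42/ 1045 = -0.04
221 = 221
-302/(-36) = 151/18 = 8.39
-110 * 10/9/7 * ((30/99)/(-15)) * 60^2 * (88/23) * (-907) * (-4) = 17626721.88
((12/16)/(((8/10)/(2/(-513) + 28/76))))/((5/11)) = 2057/2736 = 0.75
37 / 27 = 1.37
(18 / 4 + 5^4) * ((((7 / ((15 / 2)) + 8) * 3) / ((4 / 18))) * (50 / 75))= 253059 / 5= 50611.80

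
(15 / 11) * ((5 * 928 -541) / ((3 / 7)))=143465 / 11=13042.27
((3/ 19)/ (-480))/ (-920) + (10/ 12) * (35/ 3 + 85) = 2027680009/ 25171200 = 80.56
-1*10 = -10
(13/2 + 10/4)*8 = 72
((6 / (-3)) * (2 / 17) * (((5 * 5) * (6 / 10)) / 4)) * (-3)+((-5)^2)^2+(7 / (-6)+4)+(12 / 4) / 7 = 450469 / 714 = 630.91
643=643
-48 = -48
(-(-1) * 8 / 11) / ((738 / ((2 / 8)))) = 1 / 4059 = 0.00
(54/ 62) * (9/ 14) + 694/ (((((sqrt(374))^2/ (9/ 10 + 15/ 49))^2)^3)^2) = 0.56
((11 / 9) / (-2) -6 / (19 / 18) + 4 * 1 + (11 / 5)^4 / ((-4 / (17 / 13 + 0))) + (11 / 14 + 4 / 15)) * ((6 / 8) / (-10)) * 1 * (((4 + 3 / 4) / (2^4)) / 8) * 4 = 346283209 / 3494400000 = 0.10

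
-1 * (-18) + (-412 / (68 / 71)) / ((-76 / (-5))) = -13309 / 1292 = -10.30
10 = 10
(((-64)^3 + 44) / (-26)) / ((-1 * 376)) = -65525 / 2444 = -26.81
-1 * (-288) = 288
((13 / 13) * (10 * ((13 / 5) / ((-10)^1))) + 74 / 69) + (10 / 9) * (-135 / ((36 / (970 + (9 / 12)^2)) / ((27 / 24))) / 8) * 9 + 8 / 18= -10851243433 / 2119680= -5119.28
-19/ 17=-1.12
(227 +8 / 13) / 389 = 2959 / 5057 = 0.59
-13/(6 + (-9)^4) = -13/6567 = -0.00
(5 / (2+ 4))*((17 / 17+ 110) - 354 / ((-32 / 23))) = 9745 / 32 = 304.53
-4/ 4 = -1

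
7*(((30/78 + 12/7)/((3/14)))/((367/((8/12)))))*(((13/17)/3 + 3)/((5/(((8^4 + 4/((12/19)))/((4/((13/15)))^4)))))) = 3000487053109/4093407900000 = 0.73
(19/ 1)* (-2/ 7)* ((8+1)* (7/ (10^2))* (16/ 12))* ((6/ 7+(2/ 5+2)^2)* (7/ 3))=-44004/ 625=-70.41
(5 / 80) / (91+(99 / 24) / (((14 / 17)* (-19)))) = 133 / 193087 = 0.00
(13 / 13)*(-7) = -7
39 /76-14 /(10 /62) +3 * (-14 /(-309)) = -3371947 /39140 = -86.15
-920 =-920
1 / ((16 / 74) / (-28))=-259 / 2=-129.50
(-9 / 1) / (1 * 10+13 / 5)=-5 / 7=-0.71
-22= -22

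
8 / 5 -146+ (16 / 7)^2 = -34098 / 245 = -139.18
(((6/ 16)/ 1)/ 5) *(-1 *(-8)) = 0.60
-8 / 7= -1.14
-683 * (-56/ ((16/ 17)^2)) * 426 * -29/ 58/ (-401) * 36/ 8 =103208.24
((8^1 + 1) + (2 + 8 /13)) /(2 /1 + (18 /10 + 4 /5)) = 755 /299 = 2.53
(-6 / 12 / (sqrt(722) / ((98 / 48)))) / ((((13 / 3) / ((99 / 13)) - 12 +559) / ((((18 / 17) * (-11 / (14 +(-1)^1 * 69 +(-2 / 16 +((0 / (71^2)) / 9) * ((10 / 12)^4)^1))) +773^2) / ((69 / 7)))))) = -4.21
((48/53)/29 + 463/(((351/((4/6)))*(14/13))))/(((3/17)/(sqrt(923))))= 12560399*sqrt(923)/2614437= 145.96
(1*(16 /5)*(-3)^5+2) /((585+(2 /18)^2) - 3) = -314118 /235715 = -1.33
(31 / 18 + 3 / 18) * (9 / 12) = 17 / 12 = 1.42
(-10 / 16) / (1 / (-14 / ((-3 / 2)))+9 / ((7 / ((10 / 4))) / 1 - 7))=35 / 114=0.31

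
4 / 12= 0.33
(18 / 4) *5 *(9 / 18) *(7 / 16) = 315 / 64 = 4.92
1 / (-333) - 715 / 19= -238114 / 6327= -37.63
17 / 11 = 1.55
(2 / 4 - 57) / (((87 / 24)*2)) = -226 / 29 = -7.79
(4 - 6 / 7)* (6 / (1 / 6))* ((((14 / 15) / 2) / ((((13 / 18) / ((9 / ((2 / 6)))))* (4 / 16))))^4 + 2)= 335287530221581872 / 124954375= 2683279638.84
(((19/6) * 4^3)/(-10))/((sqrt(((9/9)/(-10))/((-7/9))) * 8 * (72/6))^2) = -0.02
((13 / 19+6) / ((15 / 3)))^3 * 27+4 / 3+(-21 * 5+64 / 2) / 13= 2013765674 / 33437625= 60.22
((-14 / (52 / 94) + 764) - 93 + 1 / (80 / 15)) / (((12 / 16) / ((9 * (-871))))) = -27002943 / 4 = -6750735.75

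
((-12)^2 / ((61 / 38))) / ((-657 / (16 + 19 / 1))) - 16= -92528 / 4453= -20.78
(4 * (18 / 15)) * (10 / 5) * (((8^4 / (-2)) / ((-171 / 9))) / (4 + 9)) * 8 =786432 / 1235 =636.79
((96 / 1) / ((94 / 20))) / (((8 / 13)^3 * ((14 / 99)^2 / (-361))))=-116600095755 / 73696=-1582176.72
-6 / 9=-2 / 3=-0.67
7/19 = 0.37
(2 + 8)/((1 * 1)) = 10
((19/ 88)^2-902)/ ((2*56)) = -6984727/ 867328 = -8.05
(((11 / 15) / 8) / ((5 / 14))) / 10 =77 / 3000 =0.03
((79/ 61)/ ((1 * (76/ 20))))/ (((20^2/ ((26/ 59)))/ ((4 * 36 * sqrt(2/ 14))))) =18486 * sqrt(7)/ 2393335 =0.02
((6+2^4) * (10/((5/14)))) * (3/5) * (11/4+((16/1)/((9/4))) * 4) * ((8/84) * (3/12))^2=12353/1890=6.54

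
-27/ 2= -13.50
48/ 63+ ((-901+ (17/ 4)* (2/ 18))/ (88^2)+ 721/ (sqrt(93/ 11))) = 248.61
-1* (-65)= 65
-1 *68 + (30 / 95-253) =-6093 / 19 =-320.68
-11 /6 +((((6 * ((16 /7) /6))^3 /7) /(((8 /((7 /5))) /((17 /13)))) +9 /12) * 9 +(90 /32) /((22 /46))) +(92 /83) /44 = 1273384139 /88823280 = 14.34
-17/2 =-8.50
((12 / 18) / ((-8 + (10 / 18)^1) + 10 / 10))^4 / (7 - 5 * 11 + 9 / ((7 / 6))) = -189 / 66484414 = -0.00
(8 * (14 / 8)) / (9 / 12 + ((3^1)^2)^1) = 56 / 39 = 1.44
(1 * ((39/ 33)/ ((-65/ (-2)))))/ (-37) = -2/ 2035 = -0.00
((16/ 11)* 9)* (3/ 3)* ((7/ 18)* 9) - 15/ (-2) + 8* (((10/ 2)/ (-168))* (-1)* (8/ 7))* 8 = 179471/ 3234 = 55.50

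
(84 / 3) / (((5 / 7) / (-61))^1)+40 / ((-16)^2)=-382567 / 160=-2391.04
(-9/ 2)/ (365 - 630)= 9/ 530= 0.02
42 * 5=210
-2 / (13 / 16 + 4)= -32 / 77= -0.42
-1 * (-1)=1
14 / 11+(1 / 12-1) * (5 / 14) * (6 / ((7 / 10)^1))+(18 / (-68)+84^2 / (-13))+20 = -62485936 / 119119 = -524.57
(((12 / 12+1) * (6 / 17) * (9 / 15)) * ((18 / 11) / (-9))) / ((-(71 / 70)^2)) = 70560 / 942667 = 0.07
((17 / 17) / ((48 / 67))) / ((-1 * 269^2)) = -67 / 3473328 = -0.00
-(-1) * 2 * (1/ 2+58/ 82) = 99/ 41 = 2.41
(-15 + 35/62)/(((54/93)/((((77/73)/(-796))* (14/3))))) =482405/3137832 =0.15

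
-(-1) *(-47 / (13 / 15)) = -705 / 13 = -54.23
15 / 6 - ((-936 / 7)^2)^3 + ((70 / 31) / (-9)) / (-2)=-375222861715588910903 / 65648142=-5715666129828.76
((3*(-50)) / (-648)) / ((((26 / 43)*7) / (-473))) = -508475 / 19656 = -25.87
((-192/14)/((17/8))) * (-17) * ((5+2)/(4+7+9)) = 192/5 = 38.40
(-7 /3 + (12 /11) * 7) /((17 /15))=875 /187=4.68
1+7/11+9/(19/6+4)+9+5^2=17450/473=36.89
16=16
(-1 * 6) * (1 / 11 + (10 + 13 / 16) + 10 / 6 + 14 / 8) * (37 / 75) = -279757 / 6600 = -42.39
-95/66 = -1.44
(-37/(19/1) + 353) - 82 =5112/19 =269.05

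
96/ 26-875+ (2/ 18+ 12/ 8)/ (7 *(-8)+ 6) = -10194677/ 11700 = -871.34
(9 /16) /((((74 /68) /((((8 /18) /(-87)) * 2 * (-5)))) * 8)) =85 /25752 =0.00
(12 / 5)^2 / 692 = 36 / 4325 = 0.01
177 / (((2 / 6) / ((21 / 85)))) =11151 / 85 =131.19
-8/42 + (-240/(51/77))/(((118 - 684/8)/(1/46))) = -46204/106743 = -0.43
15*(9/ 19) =7.11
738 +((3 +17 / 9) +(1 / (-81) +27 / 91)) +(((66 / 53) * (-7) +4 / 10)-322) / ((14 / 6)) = 1175131544 / 1953315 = 601.61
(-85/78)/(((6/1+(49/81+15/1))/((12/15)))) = -459/11375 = -0.04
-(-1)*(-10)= -10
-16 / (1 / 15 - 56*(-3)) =-0.10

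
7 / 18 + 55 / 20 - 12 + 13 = 4.14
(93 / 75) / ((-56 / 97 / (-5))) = 3007 / 280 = 10.74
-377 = -377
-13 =-13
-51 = -51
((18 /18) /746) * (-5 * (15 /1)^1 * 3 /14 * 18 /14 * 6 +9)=-2817 /18277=-0.15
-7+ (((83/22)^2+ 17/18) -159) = -656981/4356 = -150.82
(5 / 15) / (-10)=-1 / 30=-0.03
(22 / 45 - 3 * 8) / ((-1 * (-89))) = -1058 / 4005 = -0.26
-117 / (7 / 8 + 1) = -62.40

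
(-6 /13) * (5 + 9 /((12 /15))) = -15 /2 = -7.50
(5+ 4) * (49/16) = 441/16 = 27.56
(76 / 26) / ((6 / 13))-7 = -2 / 3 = -0.67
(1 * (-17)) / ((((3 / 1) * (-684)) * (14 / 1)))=17 / 28728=0.00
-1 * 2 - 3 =-5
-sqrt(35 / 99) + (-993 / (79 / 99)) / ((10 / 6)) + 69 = -267666 / 395 -sqrt(385) / 33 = -678.23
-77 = -77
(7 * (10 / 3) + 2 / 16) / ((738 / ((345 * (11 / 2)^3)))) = 86175595 / 47232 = 1824.52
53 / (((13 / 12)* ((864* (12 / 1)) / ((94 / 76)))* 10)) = 2491 / 4268160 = 0.00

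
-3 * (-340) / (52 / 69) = 17595 / 13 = 1353.46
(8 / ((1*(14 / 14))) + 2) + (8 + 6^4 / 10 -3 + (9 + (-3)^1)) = 753 / 5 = 150.60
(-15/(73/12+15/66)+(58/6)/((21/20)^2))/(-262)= -71870/2946321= -0.02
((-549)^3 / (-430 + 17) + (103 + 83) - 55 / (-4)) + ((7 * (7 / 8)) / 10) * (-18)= 6621883697 / 16520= 400840.42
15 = 15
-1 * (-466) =466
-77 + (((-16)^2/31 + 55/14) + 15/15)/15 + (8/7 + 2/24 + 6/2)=-71.89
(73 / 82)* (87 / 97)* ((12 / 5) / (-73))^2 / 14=3132 / 50806175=0.00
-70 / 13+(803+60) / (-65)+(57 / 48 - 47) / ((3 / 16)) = -51284 / 195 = -262.99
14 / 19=0.74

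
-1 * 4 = -4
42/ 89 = 0.47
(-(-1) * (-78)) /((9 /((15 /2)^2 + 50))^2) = -2348125 /216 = -10870.95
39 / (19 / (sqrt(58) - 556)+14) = 247 * sqrt(58) / 20094619+56114864 / 20094619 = 2.79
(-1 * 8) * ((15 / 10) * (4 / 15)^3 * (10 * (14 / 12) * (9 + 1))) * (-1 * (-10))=-7168 / 27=-265.48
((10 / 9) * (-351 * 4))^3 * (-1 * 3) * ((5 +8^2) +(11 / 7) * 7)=911139840000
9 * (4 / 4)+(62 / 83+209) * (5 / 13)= 96756 / 1079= 89.67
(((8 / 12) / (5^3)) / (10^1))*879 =293 / 625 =0.47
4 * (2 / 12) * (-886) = -1772 / 3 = -590.67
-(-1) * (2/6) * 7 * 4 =28/3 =9.33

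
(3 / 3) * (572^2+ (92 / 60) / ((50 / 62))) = 122694713 / 375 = 327185.90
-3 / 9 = -1 / 3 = -0.33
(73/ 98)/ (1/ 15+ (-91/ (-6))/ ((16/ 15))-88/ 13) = 227760/ 2298149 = 0.10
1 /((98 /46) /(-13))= -299 /49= -6.10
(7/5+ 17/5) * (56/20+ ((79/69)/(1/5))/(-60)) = 22394/1725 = 12.98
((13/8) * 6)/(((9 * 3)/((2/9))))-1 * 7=-1121/162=-6.92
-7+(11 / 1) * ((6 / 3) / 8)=-17 / 4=-4.25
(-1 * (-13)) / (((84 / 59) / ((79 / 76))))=60593 / 6384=9.49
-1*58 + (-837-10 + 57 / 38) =-1807 / 2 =-903.50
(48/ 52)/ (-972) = -1/ 1053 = -0.00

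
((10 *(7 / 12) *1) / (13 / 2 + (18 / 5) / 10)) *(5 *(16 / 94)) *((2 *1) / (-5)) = -2000 / 6909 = -0.29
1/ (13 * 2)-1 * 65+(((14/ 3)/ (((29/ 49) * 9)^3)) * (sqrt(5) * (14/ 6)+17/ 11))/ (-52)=-495497253214/ 7627440249-5764801 * sqrt(5)/ 4160421954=-64.97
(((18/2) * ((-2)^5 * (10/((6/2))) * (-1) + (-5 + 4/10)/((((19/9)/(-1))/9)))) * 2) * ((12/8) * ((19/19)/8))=323901/760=426.19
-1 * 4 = -4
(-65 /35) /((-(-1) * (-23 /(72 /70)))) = 468 /5635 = 0.08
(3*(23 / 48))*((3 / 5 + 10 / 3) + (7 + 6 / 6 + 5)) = 2921 / 120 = 24.34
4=4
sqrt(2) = 1.41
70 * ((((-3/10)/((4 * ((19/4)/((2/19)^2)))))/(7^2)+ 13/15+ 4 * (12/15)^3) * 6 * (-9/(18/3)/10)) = -1102041039/6001625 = -183.62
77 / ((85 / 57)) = 4389 / 85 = 51.64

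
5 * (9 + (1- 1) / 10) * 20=900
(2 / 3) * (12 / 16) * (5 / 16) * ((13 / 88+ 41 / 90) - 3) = -9491 / 25344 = -0.37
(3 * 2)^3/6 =36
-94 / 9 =-10.44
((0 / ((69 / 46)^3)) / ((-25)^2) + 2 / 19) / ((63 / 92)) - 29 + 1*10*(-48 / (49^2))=-11925527 / 410571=-29.05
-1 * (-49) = 49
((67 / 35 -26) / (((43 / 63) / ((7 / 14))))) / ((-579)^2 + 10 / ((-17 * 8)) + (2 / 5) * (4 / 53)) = -13671774 / 259764807677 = -0.00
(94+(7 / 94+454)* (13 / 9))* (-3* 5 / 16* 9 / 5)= -1903209 / 1504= -1265.43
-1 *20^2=-400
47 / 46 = 1.02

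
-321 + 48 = -273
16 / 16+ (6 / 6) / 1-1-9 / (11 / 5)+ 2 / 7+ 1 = -139 / 77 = -1.81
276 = 276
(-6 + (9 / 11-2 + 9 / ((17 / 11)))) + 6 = 868 / 187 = 4.64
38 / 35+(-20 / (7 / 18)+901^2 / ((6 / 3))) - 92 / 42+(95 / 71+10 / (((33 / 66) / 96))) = 868548619 / 2130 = 407769.30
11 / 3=3.67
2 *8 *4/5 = 64/5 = 12.80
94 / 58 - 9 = -214 / 29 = -7.38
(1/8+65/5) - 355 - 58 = -3199/8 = -399.88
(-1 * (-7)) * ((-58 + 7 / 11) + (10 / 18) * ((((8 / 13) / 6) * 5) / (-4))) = -402.04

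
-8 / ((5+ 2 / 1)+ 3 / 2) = -16 / 17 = -0.94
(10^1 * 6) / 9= 20 / 3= 6.67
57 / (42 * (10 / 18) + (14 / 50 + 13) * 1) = 4275 / 2746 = 1.56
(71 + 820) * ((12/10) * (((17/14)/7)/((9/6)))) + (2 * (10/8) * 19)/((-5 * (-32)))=1943471/15680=123.95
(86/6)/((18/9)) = 43/6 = 7.17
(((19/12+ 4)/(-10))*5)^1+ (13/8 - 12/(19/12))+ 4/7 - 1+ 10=659/798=0.83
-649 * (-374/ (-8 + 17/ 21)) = -5097246/ 151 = -33756.60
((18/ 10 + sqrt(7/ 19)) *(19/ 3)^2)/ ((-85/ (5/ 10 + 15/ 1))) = -11191/ 850 - 589 *sqrt(133)/ 1530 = -17.61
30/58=15/29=0.52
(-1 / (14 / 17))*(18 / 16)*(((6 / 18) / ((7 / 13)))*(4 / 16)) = -663 / 3136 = -0.21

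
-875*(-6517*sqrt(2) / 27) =5702375*sqrt(2) / 27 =298680.59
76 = 76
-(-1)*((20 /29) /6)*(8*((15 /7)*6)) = 2400 /203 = 11.82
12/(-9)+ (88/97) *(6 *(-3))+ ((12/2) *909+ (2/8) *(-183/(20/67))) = 122989969/23280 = 5283.07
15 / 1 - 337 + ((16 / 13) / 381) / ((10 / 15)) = -531614 / 1651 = -322.00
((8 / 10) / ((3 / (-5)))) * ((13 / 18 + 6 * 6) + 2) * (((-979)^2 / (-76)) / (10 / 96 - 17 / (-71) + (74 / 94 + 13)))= 17833819032392 / 387044991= 46076.86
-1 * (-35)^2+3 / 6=-2449 / 2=-1224.50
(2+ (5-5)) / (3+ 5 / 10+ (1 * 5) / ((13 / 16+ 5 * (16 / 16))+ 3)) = 564 / 1147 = 0.49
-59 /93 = -0.63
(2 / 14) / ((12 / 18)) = 3 / 14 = 0.21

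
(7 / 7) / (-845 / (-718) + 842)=718 / 605401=0.00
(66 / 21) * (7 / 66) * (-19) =-19 / 3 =-6.33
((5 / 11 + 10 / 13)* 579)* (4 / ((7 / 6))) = 347400 / 143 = 2429.37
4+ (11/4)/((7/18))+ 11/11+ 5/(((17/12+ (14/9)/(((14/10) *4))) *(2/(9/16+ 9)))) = 26.18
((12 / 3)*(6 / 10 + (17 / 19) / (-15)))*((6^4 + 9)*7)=375144 / 19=19744.42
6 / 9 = 2 / 3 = 0.67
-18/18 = -1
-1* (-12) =12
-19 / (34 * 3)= -19 / 102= -0.19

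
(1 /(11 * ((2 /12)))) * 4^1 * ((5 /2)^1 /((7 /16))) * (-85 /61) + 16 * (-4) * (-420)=26862.63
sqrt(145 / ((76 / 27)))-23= -23 + 3*sqrt(8265) / 38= -15.82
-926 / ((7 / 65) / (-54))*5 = 16251300 / 7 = 2321614.29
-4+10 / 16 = -27 / 8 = -3.38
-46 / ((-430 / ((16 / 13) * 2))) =736 / 2795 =0.26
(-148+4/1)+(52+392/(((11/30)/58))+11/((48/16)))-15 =2042830/33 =61903.94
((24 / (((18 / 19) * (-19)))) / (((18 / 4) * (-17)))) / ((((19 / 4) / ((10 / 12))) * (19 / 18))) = 160 / 55233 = 0.00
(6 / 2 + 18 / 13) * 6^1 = 342 / 13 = 26.31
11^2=121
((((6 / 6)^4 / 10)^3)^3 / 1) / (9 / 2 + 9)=0.00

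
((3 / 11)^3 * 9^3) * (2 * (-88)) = -2602.71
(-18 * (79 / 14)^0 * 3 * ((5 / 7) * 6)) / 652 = -405 / 1141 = -0.35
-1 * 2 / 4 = -1 / 2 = -0.50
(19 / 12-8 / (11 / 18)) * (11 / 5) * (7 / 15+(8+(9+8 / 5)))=-217217 / 450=-482.70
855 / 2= 427.50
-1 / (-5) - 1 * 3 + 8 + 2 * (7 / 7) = 36 / 5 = 7.20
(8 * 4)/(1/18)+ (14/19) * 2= 10972/19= 577.47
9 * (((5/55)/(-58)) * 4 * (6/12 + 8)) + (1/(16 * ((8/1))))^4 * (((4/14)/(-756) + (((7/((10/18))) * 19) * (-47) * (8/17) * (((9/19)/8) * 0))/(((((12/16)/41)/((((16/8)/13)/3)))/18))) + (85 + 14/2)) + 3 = 571065371781593/226579389087744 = 2.52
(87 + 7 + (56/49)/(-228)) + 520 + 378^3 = 21550295632/399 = 54010765.99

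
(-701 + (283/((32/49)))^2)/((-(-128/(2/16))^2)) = -191575865/1073741824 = -0.18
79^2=6241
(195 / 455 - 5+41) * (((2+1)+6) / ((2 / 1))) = 2295 / 14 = 163.93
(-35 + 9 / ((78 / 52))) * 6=-174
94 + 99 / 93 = 2947 / 31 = 95.06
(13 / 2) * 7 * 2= 91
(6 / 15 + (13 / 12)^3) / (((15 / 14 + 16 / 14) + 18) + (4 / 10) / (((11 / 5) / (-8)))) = 1111957 / 12480480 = 0.09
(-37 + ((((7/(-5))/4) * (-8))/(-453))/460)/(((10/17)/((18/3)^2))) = -983033007/434125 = -2264.40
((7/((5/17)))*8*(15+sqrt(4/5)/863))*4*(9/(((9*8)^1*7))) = 204.01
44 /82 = 22 /41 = 0.54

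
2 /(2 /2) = 2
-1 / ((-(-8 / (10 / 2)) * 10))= -1 / 16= -0.06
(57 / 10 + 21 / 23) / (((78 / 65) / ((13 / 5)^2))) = 85683 / 2300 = 37.25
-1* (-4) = 4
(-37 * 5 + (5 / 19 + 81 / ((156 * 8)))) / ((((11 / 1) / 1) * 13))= -1459647 / 1130272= -1.29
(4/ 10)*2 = 4/ 5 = 0.80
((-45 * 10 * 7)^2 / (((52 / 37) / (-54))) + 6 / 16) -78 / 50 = -991257753081 / 2600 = -381252981.95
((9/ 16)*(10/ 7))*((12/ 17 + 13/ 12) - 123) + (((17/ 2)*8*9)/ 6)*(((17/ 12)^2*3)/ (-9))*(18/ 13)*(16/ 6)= -51882703/ 148512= -349.35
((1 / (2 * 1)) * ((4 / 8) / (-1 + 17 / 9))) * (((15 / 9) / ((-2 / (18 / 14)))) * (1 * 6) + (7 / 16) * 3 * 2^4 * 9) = 5751 / 112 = 51.35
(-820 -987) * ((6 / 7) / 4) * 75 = -406575 / 14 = -29041.07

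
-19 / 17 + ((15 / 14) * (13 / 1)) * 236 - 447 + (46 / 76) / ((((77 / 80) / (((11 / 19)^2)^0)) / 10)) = 2845.31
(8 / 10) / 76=1 / 95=0.01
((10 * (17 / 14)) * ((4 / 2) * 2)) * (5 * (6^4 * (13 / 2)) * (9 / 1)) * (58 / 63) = 830606400 / 49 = 16951151.02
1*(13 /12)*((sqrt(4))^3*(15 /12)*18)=195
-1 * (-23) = 23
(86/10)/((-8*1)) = -43/40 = -1.08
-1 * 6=-6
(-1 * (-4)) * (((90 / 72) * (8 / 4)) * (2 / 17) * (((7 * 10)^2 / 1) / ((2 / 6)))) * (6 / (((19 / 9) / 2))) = 31752000 / 323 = 98303.41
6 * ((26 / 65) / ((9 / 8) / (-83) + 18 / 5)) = 2656 / 3969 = 0.67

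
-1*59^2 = -3481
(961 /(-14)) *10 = -4805 /7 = -686.43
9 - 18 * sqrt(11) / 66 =9 - 3 * sqrt(11) / 11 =8.10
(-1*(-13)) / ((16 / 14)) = 91 / 8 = 11.38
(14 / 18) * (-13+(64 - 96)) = -35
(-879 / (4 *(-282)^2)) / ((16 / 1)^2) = -293 / 27144192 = -0.00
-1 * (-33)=33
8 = 8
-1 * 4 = -4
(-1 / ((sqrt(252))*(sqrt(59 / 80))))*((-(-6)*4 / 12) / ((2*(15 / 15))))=-2*sqrt(2065) / 1239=-0.07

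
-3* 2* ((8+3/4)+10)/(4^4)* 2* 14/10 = -315/256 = -1.23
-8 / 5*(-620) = 992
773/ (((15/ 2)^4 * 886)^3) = 395776/ 11279926955660888671875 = 0.00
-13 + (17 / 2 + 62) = 115 / 2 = 57.50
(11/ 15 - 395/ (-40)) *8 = 1273/ 15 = 84.87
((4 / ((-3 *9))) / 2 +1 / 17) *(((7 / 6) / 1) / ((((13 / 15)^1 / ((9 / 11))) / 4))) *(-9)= 1470 / 2431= 0.60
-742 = -742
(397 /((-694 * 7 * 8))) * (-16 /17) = 397 /41293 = 0.01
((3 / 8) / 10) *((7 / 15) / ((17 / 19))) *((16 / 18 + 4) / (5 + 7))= 1463 / 183600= 0.01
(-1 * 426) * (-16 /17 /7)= 57.28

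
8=8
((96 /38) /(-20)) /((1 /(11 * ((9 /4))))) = -297 /95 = -3.13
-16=-16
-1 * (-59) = 59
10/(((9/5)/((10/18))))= 250/81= 3.09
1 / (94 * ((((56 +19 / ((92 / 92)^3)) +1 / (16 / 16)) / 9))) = 9 / 7144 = 0.00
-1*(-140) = 140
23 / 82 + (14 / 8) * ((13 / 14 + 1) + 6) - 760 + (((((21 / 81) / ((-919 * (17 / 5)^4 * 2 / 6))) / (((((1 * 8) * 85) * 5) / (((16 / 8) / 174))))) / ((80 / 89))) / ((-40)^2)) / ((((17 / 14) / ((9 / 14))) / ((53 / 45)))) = -108775956119102142307379 / 145842671415466598400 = -745.84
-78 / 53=-1.47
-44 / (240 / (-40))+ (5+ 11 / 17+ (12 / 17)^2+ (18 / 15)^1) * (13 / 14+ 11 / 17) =1950677 / 103173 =18.91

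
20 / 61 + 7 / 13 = 687 / 793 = 0.87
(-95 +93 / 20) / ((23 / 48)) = -21684 / 115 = -188.56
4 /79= 0.05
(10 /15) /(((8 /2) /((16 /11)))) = 8 /33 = 0.24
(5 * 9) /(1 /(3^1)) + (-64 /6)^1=124.33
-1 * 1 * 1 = -1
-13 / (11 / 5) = -65 / 11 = -5.91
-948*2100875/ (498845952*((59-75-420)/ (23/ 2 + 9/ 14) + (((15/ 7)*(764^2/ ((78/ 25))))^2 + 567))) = -116823177550625/ 4702595267665014316584768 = -0.00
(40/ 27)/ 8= 5/ 27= 0.19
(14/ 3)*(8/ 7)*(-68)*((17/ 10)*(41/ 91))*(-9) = 1137504/ 455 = 2500.01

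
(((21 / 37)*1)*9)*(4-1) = 567 / 37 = 15.32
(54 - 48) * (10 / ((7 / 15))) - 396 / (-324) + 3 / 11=90136 / 693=130.07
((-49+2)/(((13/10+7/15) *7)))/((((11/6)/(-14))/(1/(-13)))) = -16920/7579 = -2.23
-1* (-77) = 77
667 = 667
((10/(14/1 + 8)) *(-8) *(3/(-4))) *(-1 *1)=-30/11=-2.73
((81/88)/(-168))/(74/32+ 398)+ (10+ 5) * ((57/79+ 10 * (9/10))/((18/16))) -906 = -40332012431/51948820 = -776.38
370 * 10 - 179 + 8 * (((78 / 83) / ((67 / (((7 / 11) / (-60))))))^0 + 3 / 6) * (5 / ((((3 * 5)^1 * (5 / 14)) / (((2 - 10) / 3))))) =52367 / 15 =3491.13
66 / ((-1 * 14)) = -4.71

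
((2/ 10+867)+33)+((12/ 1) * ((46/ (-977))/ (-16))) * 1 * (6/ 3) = 4397822/ 4885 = 900.27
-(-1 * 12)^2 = -144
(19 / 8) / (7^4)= 19 / 19208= 0.00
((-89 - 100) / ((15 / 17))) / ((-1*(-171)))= -119 / 95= -1.25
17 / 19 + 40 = 777 / 19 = 40.89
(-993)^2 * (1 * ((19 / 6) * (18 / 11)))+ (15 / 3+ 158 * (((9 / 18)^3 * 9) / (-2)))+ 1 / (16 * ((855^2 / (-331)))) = 657382949450509 / 128660400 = 5109442.76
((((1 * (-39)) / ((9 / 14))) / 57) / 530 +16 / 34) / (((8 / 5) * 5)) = 360973 / 6162840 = 0.06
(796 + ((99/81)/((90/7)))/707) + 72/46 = 797.57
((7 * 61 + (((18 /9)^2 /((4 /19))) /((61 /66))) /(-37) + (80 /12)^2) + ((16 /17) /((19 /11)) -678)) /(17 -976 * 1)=1355301739 /6292093941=0.22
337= 337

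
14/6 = 7/3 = 2.33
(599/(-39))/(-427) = 599/16653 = 0.04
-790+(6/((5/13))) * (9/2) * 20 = 614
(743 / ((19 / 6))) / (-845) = -4458 / 16055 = -0.28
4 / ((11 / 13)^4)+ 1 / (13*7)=10410845 / 1332331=7.81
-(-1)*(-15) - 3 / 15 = -76 / 5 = -15.20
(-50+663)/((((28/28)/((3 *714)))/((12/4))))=3939138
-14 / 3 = -4.67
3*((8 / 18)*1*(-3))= -4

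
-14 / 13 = -1.08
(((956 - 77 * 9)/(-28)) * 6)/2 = -789/28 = -28.18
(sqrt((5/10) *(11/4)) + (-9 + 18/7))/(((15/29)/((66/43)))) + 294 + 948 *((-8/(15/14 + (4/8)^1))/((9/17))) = -87819616/9933 + 319 *sqrt(22)/430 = -8837.72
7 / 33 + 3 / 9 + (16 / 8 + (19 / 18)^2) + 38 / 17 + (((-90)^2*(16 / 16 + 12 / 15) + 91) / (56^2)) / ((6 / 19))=1967435285 / 95001984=20.71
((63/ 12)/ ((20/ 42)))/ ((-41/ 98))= -21609/ 820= -26.35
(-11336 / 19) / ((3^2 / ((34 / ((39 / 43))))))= -1274864 / 513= -2485.12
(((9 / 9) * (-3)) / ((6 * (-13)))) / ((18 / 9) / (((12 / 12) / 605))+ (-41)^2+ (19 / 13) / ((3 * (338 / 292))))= 507 / 38114710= 0.00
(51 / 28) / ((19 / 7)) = 51 / 76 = 0.67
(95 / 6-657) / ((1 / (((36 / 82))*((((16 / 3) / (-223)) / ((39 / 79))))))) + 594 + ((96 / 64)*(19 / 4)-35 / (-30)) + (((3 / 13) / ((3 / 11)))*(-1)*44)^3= -24582244791707 / 482092104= -50990.76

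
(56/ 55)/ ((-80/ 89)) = -623/ 550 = -1.13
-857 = -857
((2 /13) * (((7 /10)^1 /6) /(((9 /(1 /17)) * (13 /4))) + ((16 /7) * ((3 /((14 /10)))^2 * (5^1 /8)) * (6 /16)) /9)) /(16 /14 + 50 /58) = 324734141 /15469984530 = 0.02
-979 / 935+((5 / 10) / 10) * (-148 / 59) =-1176 / 1003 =-1.17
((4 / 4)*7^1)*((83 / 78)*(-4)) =-1162 / 39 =-29.79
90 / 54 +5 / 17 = 1.96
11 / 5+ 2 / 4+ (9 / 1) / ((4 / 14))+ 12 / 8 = 35.70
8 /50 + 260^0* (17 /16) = 489 /400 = 1.22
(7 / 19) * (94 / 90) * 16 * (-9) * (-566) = 2979424 / 95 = 31362.36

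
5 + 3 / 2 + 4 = 10.50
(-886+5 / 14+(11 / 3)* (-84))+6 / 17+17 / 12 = -1701995 / 1428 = -1191.87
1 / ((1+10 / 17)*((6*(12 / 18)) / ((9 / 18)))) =17 / 216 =0.08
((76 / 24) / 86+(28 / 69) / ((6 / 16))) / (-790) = -0.00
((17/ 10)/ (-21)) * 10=-0.81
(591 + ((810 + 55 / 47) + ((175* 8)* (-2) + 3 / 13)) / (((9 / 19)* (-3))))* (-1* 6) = -65670746 / 5499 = -11942.31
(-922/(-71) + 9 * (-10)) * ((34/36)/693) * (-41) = 1905598/442827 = 4.30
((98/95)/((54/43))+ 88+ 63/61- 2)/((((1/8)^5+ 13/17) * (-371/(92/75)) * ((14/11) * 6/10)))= -3874621208133632/7789548513132225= -0.50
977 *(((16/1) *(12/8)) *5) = 117240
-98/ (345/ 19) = -1862/ 345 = -5.40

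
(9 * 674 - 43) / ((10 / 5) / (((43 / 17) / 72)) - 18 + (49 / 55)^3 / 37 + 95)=1594303910375 / 35456743032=44.96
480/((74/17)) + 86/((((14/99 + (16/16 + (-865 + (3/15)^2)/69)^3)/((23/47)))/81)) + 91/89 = 5479456043570369663/50237122792860307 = 109.07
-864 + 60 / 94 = -40578 / 47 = -863.36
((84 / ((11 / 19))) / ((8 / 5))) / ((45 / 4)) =266 / 33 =8.06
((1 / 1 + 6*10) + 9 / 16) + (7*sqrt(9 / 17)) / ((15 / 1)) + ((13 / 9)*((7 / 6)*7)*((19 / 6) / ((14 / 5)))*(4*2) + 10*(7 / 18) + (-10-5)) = 7*sqrt(17) / 85 + 203705 / 1296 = 157.52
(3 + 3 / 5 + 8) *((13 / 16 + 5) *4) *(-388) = -523218 / 5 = -104643.60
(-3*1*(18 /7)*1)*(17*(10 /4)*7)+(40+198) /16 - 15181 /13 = -358581 /104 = -3447.89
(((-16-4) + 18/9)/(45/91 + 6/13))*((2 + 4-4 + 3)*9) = -24570/29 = -847.24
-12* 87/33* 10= -3480/11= -316.36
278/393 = 0.71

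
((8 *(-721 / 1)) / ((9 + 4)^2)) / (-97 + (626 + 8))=-5768 / 90753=-0.06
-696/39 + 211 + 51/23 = 58416/299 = 195.37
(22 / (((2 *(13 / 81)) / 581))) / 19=517671 / 247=2095.83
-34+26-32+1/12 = -479/12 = -39.92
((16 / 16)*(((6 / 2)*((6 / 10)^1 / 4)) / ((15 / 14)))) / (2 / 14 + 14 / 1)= 49 / 1650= 0.03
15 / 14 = 1.07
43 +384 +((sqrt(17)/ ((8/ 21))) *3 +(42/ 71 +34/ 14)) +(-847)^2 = 63 *sqrt(17)/ 8 +356765993/ 497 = 717871.49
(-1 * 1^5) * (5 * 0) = 0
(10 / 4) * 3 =15 / 2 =7.50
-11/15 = -0.73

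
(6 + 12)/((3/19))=114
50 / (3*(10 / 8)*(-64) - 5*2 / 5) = -25 / 121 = -0.21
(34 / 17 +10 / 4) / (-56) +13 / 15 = 1321 / 1680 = 0.79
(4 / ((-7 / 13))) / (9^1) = -52 / 63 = -0.83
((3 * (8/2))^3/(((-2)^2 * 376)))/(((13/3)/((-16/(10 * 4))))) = -324/3055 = -0.11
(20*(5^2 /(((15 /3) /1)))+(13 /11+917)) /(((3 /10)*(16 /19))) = 133000 /33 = 4030.30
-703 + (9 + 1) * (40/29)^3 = -16505467/24389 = -676.76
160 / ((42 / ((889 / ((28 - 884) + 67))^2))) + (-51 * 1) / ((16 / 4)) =-59116753 / 7470252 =-7.91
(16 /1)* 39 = 624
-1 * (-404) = 404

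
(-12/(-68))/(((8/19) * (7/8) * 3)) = 19/119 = 0.16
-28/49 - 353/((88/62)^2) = -2382375/13552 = -175.80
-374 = -374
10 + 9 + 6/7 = 139/7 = 19.86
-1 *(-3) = 3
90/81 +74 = 676/9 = 75.11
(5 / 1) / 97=5 / 97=0.05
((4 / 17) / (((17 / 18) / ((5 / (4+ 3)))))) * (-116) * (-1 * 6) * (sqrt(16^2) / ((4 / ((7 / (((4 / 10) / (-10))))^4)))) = 134284500000000 / 289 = 464652249134.95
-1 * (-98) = 98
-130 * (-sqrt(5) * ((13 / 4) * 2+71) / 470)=2015 * sqrt(5) / 94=47.93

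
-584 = -584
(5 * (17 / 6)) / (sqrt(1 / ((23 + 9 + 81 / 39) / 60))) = 17 * sqrt(86385) / 468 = 10.68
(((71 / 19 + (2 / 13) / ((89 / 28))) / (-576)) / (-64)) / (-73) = -27737 / 19719278592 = -0.00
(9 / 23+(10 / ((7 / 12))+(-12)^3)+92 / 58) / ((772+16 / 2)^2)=-7978759 / 2840619600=-0.00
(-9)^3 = -729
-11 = -11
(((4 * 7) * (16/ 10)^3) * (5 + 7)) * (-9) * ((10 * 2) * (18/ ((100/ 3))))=-83607552/ 625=-133772.08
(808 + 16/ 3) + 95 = 2725/ 3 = 908.33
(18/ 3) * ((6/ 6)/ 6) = 1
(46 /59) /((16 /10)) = 115 /236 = 0.49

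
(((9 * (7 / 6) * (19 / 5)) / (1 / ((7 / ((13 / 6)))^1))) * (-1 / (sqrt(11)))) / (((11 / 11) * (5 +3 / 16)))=-134064 * sqrt(11) / 59345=-7.49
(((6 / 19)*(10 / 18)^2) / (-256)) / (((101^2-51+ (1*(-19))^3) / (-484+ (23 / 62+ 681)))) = -101975 / 4466071296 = -0.00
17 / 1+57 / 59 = 1060 / 59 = 17.97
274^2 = 75076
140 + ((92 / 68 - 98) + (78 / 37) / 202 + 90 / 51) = 2866942 / 63529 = 45.13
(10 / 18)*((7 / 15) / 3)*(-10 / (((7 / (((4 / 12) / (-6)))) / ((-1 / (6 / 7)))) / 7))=-245 / 4374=-0.06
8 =8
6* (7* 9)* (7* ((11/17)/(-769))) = -29106/13073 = -2.23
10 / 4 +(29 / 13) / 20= 679 / 260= 2.61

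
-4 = -4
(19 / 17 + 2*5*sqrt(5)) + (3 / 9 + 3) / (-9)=343 / 459 + 10*sqrt(5)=23.11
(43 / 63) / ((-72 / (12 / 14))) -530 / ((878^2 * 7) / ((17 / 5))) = -8627581 / 1019879532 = -0.01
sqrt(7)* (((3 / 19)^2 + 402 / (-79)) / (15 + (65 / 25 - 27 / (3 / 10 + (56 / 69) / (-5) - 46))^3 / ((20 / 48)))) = -7627185781827870625* sqrt(7) / 139802063172205939743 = -0.14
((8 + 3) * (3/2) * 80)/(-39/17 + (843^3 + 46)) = 11220/5092155781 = 0.00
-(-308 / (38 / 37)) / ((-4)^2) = 2849 / 152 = 18.74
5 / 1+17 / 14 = 87 / 14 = 6.21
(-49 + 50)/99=0.01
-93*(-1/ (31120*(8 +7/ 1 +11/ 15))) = 279/ 1468864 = 0.00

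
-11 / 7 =-1.57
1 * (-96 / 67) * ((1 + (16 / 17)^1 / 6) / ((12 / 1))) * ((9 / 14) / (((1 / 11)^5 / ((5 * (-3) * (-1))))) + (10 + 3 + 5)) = -1710381444 / 7973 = -214521.69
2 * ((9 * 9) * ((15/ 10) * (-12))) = -2916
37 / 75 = 0.49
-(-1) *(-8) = -8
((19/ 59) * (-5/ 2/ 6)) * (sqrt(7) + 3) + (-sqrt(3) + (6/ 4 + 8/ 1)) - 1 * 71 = -14609/ 236 - sqrt(3) - 95 * sqrt(7)/ 708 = -63.99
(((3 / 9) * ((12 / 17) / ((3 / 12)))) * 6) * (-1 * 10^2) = -9600 / 17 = -564.71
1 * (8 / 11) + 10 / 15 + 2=112 / 33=3.39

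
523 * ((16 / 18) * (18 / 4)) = 2092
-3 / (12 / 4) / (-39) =1 / 39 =0.03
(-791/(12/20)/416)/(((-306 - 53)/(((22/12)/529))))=43505/1422053568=0.00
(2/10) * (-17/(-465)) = 17/2325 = 0.01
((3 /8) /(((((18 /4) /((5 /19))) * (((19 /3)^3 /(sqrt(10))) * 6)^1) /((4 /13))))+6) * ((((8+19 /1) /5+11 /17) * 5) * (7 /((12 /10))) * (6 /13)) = 134925 * sqrt(10) /374412233+107940 /221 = 488.42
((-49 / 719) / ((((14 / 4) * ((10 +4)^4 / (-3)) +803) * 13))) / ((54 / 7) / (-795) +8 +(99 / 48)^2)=0.00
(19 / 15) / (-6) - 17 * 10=-15319 / 90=-170.21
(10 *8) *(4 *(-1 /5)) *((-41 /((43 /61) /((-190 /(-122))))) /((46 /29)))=3614560 /989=3654.76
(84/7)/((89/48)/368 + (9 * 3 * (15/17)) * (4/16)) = 3603456/1789993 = 2.01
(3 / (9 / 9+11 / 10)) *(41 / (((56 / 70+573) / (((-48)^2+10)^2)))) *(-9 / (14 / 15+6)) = -709500.02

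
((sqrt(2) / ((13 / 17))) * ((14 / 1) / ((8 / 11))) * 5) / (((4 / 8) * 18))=6545 * sqrt(2) / 468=19.78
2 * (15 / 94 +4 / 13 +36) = 44563 / 611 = 72.93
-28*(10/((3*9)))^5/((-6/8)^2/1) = -44800000/129140163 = -0.35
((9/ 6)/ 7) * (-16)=-24/ 7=-3.43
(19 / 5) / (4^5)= 19 / 5120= 0.00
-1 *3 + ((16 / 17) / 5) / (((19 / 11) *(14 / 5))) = -2.96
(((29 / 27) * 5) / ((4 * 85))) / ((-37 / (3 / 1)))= -29 / 22644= -0.00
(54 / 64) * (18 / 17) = 243 / 272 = 0.89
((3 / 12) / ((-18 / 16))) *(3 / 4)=-1 / 6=-0.17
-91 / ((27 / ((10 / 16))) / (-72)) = 455 / 3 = 151.67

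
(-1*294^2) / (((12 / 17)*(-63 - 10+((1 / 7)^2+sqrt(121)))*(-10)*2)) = -6000099 / 60740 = -98.78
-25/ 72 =-0.35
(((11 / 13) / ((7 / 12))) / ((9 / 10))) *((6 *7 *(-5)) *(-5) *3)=66000 / 13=5076.92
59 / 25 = 2.36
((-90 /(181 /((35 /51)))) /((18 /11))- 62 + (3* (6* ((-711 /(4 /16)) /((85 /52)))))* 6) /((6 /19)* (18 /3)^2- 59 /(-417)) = -22912299497587 /1403004305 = -16330.88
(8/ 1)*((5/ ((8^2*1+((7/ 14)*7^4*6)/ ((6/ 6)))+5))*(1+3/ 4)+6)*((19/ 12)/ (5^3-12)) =3316697/ 4930416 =0.67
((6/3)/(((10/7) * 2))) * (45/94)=0.34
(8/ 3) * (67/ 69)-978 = -201910/ 207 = -975.41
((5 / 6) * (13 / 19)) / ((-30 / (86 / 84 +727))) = -397501 / 28728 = -13.84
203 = 203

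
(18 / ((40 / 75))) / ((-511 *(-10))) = 27 / 4088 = 0.01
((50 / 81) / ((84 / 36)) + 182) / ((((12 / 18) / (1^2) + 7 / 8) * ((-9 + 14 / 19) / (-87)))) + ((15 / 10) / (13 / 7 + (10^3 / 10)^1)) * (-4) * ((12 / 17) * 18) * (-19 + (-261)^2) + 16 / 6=-4324878238504 / 86978157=-49723.73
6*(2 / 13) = 12 / 13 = 0.92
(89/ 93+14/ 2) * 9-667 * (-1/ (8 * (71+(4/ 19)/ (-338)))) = 72.79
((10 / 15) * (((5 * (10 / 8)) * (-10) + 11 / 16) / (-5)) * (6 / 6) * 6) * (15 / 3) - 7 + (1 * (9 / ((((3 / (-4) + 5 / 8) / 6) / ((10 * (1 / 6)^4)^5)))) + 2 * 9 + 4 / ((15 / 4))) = 342919133188343 / 1322395269120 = 259.32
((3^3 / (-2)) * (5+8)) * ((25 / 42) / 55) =-585 / 308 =-1.90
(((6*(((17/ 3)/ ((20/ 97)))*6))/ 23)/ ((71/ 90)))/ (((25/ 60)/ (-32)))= -34193664/ 8165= -4187.83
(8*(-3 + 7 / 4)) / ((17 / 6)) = -60 / 17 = -3.53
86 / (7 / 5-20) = -430 / 93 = -4.62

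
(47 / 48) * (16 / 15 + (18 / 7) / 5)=3901 / 2520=1.55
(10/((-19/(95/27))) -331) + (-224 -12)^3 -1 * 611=-354920396/27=-13145199.85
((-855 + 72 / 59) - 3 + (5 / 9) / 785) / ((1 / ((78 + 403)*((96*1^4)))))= -1099405784672 / 27789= -39562624.95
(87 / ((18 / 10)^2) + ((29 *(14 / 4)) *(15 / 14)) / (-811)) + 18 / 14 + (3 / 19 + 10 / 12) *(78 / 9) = 426292319 / 11649204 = 36.59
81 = 81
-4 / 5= -0.80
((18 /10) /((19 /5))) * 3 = 27 /19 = 1.42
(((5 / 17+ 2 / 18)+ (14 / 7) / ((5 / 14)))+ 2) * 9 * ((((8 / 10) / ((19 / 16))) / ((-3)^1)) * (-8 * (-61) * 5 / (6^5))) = -5977024 / 1177335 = -5.08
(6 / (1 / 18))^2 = 11664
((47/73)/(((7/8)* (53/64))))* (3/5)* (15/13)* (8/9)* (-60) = -11550720/352079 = -32.81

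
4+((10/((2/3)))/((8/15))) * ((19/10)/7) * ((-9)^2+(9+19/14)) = 1099817/1568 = 701.41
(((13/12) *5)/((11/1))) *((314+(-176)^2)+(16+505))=2067715/132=15664.51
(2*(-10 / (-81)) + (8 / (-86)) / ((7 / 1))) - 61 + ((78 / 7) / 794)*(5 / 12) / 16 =-37642868965 / 619472448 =-60.77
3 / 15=1 / 5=0.20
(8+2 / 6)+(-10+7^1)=16 / 3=5.33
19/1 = 19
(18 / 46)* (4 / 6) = 6 / 23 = 0.26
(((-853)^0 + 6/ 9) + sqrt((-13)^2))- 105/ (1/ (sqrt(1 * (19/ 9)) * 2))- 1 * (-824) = 2516/ 3- 70 * sqrt(19) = 533.54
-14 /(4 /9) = -63 /2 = -31.50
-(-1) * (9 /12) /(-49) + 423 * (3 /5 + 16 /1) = 6881349 /980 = 7021.78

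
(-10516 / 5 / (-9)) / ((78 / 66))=197.74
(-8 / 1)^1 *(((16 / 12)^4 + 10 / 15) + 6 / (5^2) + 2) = -98288 / 2025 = -48.54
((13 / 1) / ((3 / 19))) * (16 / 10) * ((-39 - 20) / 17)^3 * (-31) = 12580696024 / 73695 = 170713.02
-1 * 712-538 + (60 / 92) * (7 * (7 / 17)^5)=-40819124015 / 32656711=-1249.95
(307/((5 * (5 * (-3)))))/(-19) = 307/1425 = 0.22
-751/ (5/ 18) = -13518/ 5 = -2703.60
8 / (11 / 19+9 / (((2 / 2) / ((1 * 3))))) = 38 / 131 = 0.29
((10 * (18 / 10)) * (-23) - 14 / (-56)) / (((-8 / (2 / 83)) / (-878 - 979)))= -3073335 / 1328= -2314.26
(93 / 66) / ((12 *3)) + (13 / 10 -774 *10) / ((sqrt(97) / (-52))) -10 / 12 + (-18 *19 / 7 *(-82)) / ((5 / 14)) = 44418551 / 3960 + 2012062 *sqrt(97) / 485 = 52075.59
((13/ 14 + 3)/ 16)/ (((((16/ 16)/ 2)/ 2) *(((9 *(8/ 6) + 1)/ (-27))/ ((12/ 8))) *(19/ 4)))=-4455/ 6916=-0.64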